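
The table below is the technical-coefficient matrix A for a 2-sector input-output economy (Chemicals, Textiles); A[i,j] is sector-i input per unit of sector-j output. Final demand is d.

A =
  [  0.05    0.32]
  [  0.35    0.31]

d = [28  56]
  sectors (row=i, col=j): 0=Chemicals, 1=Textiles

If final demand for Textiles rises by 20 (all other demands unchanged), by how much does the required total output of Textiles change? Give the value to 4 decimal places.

Form M = I − A:
  [  0.95   -0.32]
  [ -0.35    0.69]
Leontief inverse L = M⁻¹:
  [  1.2695    0.5888]
  [  0.6440    1.7479]
Total output x = L · d:
  x_0 = 1.2695·28 + 0.5888·56 = 68.5189
  x_1 = 0.6440·28 + 1.7479·56 = 115.9154
Δx_1 = L[1,1] · Δd_1 = 1.7479 · 20 = 34.9586

34.9586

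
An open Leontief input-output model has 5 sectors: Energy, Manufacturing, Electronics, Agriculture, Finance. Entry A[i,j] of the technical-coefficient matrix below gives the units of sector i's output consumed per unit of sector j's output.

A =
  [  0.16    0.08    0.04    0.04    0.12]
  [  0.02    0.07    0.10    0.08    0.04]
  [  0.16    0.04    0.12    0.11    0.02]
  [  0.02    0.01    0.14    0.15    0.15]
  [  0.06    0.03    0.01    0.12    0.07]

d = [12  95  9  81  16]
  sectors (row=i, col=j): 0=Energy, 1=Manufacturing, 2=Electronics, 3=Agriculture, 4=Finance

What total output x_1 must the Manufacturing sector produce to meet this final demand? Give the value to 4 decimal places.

118.1037

Form M = I − A:
  [  0.84   -0.08   -0.04   -0.04   -0.12]
  [ -0.02    0.93   -0.10   -0.08   -0.04]
  [ -0.16   -0.04    0.88   -0.11   -0.02]
  [ -0.02   -0.01   -0.14    0.85   -0.15]
  [ -0.06   -0.03   -0.01   -0.12    0.93]
Leontief inverse L = M⁻¹:
  [  1.2255    0.1162    0.0878    0.1057    0.1821]
  [  0.0634    1.0912    0.1495    0.1364    0.0803]
  [  0.2386    0.0764    1.1863    0.1845    0.0893]
  [  0.0856    0.0367    0.2080    1.2416    0.2173]
  [  0.0947    0.0483    0.0501    0.1734    1.1186]
Total output x = L · d:
  x_0 = 1.2255·12 + 0.1162·95 + 0.0878·9 + 0.1057·81 + 0.1821·16 = 38.0073
  x_1 = 0.0634·12 + 1.0912·95 + 0.1495·9 + 0.1364·81 + 0.0803·16 = 118.1037
  x_2 = 0.2386·12 + 0.0764·95 + 1.1863·9 + 0.1845·81 + 0.0893·16 = 37.1757
  x_3 = 0.0856·12 + 0.0367·95 + 0.2080·9 + 1.2416·81 + 0.2173·16 = 110.4270
  x_4 = 0.0947·12 + 0.0483·95 + 0.0501·9 + 0.1734·81 + 1.1186·16 = 38.1146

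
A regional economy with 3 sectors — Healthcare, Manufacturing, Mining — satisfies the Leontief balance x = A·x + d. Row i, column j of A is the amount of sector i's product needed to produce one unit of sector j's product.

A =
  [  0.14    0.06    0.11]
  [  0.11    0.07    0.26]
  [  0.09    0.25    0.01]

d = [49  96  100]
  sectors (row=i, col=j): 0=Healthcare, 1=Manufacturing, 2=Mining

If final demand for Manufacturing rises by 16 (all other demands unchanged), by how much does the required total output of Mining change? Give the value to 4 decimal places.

Form M = I − A:
  [  0.86   -0.06   -0.11]
  [ -0.11    0.93   -0.26]
  [ -0.09   -0.25    0.99]
Leontief inverse L = M⁻¹:
  [  1.1956    0.1214    0.1647]
  [  0.1848    1.1757    0.3293]
  [  0.1554    0.3079    1.1082]
Total output x = L · d:
  x_0 = 1.1956·49 + 0.1214·96 + 0.1647·100 = 86.7108
  x_1 = 0.1848·49 + 1.1757·96 + 0.3293·100 = 154.8578
  x_2 = 0.1554·49 + 0.3079·96 + 1.1082·100 = 147.9984
Δx_2 = L[2,1] · Δd_1 = 0.3079 · 16 = 4.9270

4.9270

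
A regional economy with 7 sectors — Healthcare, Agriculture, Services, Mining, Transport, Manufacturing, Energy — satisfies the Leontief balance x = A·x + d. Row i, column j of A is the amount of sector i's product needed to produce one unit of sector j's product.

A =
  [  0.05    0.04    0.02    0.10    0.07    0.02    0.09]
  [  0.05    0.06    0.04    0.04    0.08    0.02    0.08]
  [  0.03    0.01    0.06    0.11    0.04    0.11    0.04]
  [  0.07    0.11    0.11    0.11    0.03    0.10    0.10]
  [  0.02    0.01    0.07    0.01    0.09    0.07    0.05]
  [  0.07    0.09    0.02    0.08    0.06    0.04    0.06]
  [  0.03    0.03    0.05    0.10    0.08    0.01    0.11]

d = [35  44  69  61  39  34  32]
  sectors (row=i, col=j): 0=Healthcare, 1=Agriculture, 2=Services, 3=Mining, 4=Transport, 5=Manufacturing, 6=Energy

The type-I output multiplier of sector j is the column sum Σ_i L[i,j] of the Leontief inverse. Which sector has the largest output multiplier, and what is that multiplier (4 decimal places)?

Mining (1.9625)

Form M = I − A:
  [  0.95   -0.04   -0.02   -0.10   -0.07   -0.02   -0.09]
  [ -0.05    0.94   -0.04   -0.04   -0.08   -0.02   -0.08]
  [ -0.03   -0.01    0.94   -0.11   -0.04   -0.11   -0.04]
  [ -0.07   -0.11   -0.11    0.89   -0.03   -0.10   -0.10]
  [ -0.02   -0.01   -0.07   -0.01    0.91   -0.07   -0.05]
  [ -0.07   -0.09   -0.02   -0.08   -0.06    0.96   -0.06]
  [ -0.03   -0.03   -0.05   -0.10   -0.08   -0.01    0.89]
Leontief inverse L = M⁻¹:
  [  1.0813    0.0763    0.0620    0.1555    0.1144    0.0573    0.1468]
  [  0.0766    1.0886    0.0753    0.0874    0.1226    0.0523    0.1292]
  [  0.0663    0.0532    1.1020    0.1715    0.0824    0.1536    0.0953]
  [  0.1228    0.1701    0.1713    1.2027    0.0986    0.1601    0.1869]
  [  0.0424    0.0331    0.0988    0.0500    1.1254    0.1011    0.0874]
  [  0.1041    0.1291    0.0609    0.1364    0.1080    1.0768    0.1189]
  [  0.0615    0.0658    0.0953    0.1590    0.1261    0.0515    1.1684]
Total output x = L · d:
  x_0 = 1.0813·35 + 0.0763·44 + 0.0620·69 + 0.1555·61 + 0.1144·39 + 0.0573·34 + 0.1468·32 = 66.0716
  x_1 = 0.0766·35 + 1.0886·44 + 0.0753·69 + 0.0874·61 + 0.1226·39 + 0.0523·34 + 0.1292·32 = 71.8021
  x_2 = 0.0663·35 + 0.0532·44 + 1.1020·69 + 0.1715·61 + 0.0824·39 + 0.1536·34 + 0.0953·32 = 102.6502
  x_3 = 0.1228·35 + 0.1701·44 + 0.1713·69 + 1.2027·61 + 0.0986·39 + 0.1601·34 + 0.1869·32 = 112.2347
  x_4 = 0.0424·35 + 0.0331·44 + 0.0988·69 + 0.0500·61 + 1.1254·39 + 0.1011·34 + 0.0874·32 = 62.9340
  x_5 = 0.1041·35 + 0.1291·44 + 0.0609·69 + 0.1364·61 + 0.1080·39 + 1.0768·34 + 0.1189·32 = 66.4771
  x_6 = 0.0615·35 + 0.0658·44 + 0.0953·69 + 0.1590·61 + 0.1261·39 + 0.0515·34 + 1.1684·32 = 65.3839
Output multipliers (column sums of L):
  Healthcare: 1.5551
  Agriculture: 1.6162
  Services: 1.6657
  Mining: 1.9625
  Transport: 1.7774
  Manufacturing: 1.6528
  Energy: 1.9328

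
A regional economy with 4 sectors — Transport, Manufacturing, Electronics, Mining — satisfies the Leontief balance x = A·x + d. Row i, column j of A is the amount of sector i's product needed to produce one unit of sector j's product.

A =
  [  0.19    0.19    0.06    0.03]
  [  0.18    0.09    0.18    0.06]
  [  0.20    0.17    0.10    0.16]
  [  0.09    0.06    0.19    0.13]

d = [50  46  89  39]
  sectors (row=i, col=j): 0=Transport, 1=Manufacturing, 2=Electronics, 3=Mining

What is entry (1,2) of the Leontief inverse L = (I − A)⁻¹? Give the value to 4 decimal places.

Form M = I − A:
  [  0.81   -0.19   -0.06   -0.03]
  [ -0.18    0.91   -0.18   -0.06]
  [ -0.20   -0.17    0.90   -0.16]
  [ -0.09   -0.06   -0.19    0.87]
Leontief inverse L = M⁻¹:
  [  1.3616    0.3241    0.1771    0.1019]
  [  0.3690    1.2433    0.3059    0.1547]
  [  0.4181    0.3413    1.2643    0.2705]
  [  0.2576    0.1938    0.3155    1.2297]
Total output x = L · d:
  x_0 = 1.3616·50 + 0.3241·46 + 0.1771·89 + 0.1019·39 = 102.7259
  x_1 = 0.3690·50 + 1.2433·46 + 0.3059·89 + 0.1547·39 = 108.9050
  x_2 = 0.4181·50 + 0.3413·46 + 1.2643·89 + 0.2705·39 = 159.6812
  x_3 = 0.2576·50 + 0.1938·46 + 0.3155·89 + 1.2297·39 = 97.8380

L[1,2] = 0.3059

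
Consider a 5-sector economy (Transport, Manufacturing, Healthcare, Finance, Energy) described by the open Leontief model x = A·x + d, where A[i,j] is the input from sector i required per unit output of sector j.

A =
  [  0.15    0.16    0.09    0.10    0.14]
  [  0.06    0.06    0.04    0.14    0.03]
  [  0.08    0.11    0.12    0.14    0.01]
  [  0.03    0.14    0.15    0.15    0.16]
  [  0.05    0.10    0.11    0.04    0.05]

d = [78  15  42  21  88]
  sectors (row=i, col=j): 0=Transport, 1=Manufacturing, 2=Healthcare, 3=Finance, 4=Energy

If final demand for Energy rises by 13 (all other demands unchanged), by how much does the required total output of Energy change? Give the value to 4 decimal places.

Form M = I − A:
  [  0.85   -0.16   -0.09   -0.10   -0.14]
  [ -0.06    0.94   -0.04   -0.14   -0.03]
  [ -0.08   -0.11    0.88   -0.14   -0.01]
  [ -0.03   -0.14   -0.15    0.85   -0.16]
  [ -0.05   -0.10   -0.11   -0.04    0.95]
Leontief inverse L = M⁻¹:
  [  1.2395    0.2964    0.2106    0.2404    0.2347]
  [  0.1039    1.1372    0.1114    0.2221    0.0898]
  [  0.1434    0.2136    1.2149    0.2561    0.0838]
  [  0.1045    0.2677    0.2731    1.2893    0.2439]
  [  0.0972    0.1713    0.1750    0.1200    1.0944]
Total output x = L · d:
  x_0 = 1.2395·78 + 0.2964·15 + 0.2106·42 + 0.2404·21 + 0.2347·88 = 135.6730
  x_1 = 0.1039·78 + 1.1372·15 + 0.1114·42 + 0.2221·21 + 0.0898·88 = 42.4047
  x_2 = 0.1434·78 + 0.2136·15 + 1.2149·42 + 0.2561·21 + 0.0838·88 = 78.1651
  x_3 = 0.1045·78 + 0.2677·15 + 0.2731·42 + 1.2893·21 + 0.2439·88 = 72.1690
  x_4 = 0.0972·78 + 0.1713·15 + 0.1750·42 + 0.1200·21 + 1.0944·88 = 116.3253
Δx_4 = L[4,4] · Δd_4 = 1.0944 · 13 = 14.2273

14.2273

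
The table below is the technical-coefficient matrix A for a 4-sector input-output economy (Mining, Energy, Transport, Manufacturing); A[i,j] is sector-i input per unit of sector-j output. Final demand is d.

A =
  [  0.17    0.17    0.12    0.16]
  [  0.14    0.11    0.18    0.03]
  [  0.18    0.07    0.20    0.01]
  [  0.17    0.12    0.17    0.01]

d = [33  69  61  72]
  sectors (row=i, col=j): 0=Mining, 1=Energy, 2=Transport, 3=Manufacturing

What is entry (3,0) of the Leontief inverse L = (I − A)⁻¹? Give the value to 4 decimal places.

Form M = I − A:
  [  0.83   -0.17   -0.12   -0.16]
  [ -0.14    0.89   -0.18   -0.03]
  [ -0.18   -0.07    0.80   -0.01]
  [ -0.17   -0.12   -0.17    0.99]
Leontief inverse L = M⁻¹:
  [  1.3787    0.3210    0.3292    0.2359]
  [  0.2969    1.2188    0.3375    0.0883]
  [  0.3403    0.1818    1.3577    0.0742]
  [  0.3312    0.2341    0.3306    1.0741]
Total output x = L · d:
  x_0 = 1.3787·33 + 0.3210·69 + 0.3292·61 + 0.2359·72 = 104.7077
  x_1 = 0.2969·33 + 1.2188·69 + 0.3375·61 + 0.0883·72 = 120.8377
  x_2 = 0.3403·33 + 0.1818·69 + 1.3577·61 + 0.0742·72 = 111.9397
  x_3 = 0.3312·33 + 0.2341·69 + 0.3306·61 + 1.0741·72 = 124.5763

L[3,0] = 0.3312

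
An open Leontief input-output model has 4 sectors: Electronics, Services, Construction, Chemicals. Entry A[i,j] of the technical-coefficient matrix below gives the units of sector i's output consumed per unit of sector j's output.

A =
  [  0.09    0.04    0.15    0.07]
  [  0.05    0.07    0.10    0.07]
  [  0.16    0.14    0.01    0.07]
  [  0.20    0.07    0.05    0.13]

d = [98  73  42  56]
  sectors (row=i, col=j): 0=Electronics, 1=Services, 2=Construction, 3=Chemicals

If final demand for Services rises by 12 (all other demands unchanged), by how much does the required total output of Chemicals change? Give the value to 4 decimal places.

Form M = I − A:
  [  0.91   -0.04   -0.15   -0.07]
  [ -0.05    0.93   -0.10   -0.07]
  [ -0.16   -0.14    0.99   -0.07]
  [ -0.20   -0.07   -0.05    0.87]
Leontief inverse L = M⁻¹:
  [  1.1627    0.0875    0.1909    0.1159]
  [  0.1083    1.1083    0.1338    0.1087]
  [  0.2237    0.1793    1.0681    0.1184]
  [  0.2889    0.1196    0.1160    1.1916]
Total output x = L · d:
  x_0 = 1.1627·98 + 0.0875·73 + 0.1909·42 + 0.1159·56 = 134.8443
  x_1 = 0.1083·98 + 1.1083·73 + 0.1338·42 + 0.1087·56 = 103.2224
  x_2 = 0.2237·98 + 0.1793·73 + 1.0681·42 + 0.1184·56 = 86.4962
  x_3 = 0.2889·98 + 0.1196·73 + 0.1160·42 + 1.1916·56 = 108.6428
Δx_3 = L[3,1] · Δd_1 = 0.1196 · 12 = 1.4350

1.4350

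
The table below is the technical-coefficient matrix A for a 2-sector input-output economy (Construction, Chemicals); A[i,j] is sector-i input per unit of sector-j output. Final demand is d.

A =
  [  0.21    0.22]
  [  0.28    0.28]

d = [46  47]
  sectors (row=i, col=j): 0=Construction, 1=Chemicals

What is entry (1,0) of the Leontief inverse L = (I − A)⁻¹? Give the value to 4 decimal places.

Form M = I − A:
  [  0.79   -0.22]
  [ -0.28    0.72]
Leontief inverse L = M⁻¹:
  [  1.4196    0.4338]
  [  0.5521    1.5576]
Total output x = L · d:
  x_0 = 1.4196·46 + 0.4338·47 = 85.6861
  x_1 = 0.5521·46 + 1.5576·47 = 98.6002

L[1,0] = 0.5521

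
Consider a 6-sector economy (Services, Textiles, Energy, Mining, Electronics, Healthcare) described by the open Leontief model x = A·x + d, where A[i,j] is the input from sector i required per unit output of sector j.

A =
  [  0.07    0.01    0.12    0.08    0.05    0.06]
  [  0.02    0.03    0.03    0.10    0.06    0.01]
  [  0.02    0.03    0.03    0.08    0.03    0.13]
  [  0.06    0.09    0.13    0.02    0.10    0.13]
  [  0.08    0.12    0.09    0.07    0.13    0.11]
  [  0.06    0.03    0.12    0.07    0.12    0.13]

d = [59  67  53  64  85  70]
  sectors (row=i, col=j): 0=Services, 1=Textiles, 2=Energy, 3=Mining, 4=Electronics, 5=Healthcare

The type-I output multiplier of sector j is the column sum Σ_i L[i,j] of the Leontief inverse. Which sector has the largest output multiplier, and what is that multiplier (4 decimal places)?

Healthcare (2.0664)

Form M = I − A:
  [  0.93   -0.01   -0.12   -0.08   -0.05   -0.06]
  [ -0.02    0.97   -0.03   -0.10   -0.06   -0.01]
  [ -0.02   -0.03    0.97   -0.08   -0.03   -0.13]
  [ -0.06   -0.09   -0.13    0.98   -0.10   -0.13]
  [ -0.08   -0.12   -0.09   -0.07    0.87   -0.11]
  [ -0.06   -0.03   -0.12   -0.07   -0.12    0.87]
Leontief inverse L = M⁻¹:
  [  1.1064    0.0462    0.1821    0.1273    0.1065    0.1365]
  [  0.0451    1.0599    0.0722    0.1291    0.1010    0.0582]
  [  0.0524    0.0619    1.0874    0.1194    0.0855    0.1955]
  [  0.1077    0.1377    0.2081    1.0891    0.1792    0.2255]
  [  0.1363    0.1785    0.1821    0.1469    1.2224    0.2152]
  [  0.1125    0.0840    0.2069    0.1376    0.2056    1.2356]
Total output x = L · d:
  x_0 = 1.1064·59 + 0.0462·67 + 0.1821·53 + 0.1273·64 + 0.1065·85 + 0.1365·70 = 104.7821
  x_1 = 0.0451·59 + 1.0599·67 + 0.0722·53 + 0.1291·64 + 0.1010·85 + 0.0582·70 = 98.4262
  x_2 = 0.0524·59 + 0.0619·67 + 1.0874·53 + 0.1194·64 + 0.0855·85 + 0.1955·70 = 93.4605
  x_3 = 0.1077·59 + 0.1377·67 + 0.2081·53 + 1.0891·64 + 0.1792·85 + 0.2255·70 = 127.3254
  x_4 = 0.1363·59 + 0.1785·67 + 0.1821·53 + 0.1469·64 + 1.2224·85 + 0.2152·70 = 158.0221
  x_5 = 0.1125·59 + 0.0840·67 + 0.2069·53 + 0.1376·64 + 0.2056·85 + 1.2356·70 = 136.0120
Output multipliers (column sums of L):
  Services: 1.5603
  Textiles: 1.5683
  Energy: 1.9389
  Mining: 1.7494
  Electronics: 1.9002
  Healthcare: 2.0664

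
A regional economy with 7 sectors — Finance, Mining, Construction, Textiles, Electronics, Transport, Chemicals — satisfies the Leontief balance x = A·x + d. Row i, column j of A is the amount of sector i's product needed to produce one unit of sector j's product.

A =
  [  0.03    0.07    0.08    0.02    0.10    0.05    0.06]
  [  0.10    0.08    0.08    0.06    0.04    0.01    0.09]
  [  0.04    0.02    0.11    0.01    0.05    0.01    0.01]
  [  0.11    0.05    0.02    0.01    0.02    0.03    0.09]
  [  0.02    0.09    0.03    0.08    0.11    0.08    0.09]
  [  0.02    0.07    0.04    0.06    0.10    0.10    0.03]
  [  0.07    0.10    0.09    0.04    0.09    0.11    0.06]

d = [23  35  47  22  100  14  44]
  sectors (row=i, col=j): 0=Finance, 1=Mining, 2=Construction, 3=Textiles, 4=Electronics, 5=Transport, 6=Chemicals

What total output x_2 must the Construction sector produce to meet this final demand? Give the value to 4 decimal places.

Form M = I − A:
  [  0.97   -0.07   -0.08   -0.02   -0.10   -0.05   -0.06]
  [ -0.10    0.92   -0.08   -0.06   -0.04   -0.01   -0.09]
  [ -0.04   -0.02    0.89   -0.01   -0.05   -0.01   -0.01]
  [ -0.11   -0.05   -0.02    0.99   -0.02   -0.03   -0.09]
  [ -0.02   -0.09   -0.03   -0.08    0.89   -0.08   -0.09]
  [ -0.02   -0.07   -0.04   -0.06   -0.10    0.90   -0.03]
  [ -0.07   -0.10   -0.09   -0.04   -0.09   -0.11    0.94]
Leontief inverse L = M⁻¹:
  [  1.0670    0.1200    0.1276    0.0522    0.1542    0.0901    0.1036]
  [  0.1458    1.1343    0.1367    0.0896    0.0968    0.0508    0.1388]
  [  0.0588    0.0439    1.1405    0.0247    0.0795    0.0281    0.0310]
  [  0.1413    0.0935    0.0623    1.0337    0.0669    0.0654    0.1261]
  [  0.0709    0.1551    0.0837    0.1208    1.1760    0.1333    0.1487]
  [  0.0590    0.1219    0.0827    0.0943    0.1550    1.1430    0.0767]
  [  0.1203    0.1669    0.1536    0.0824    0.1630    0.1641    1.1179]
Total output x = L · d:
  x_0 = 1.0670·23 + 0.1200·35 + 0.1276·47 + 0.0522·22 + 0.1542·100 + 0.0901·14 + 0.1036·44 = 57.1301
  x_1 = 0.1458·23 + 1.1343·35 + 0.1367·47 + 0.0896·22 + 0.0968·100 + 0.0508·14 + 0.1388·44 = 67.9473
  x_2 = 0.0588·23 + 0.0439·35 + 1.1405·47 + 0.0247·22 + 0.0795·100 + 0.0281·14 + 0.0310·44 = 66.7406
  x_3 = 0.1413·23 + 0.0935·35 + 0.0623·47 + 1.0337·22 + 0.0669·100 + 0.0654·14 + 0.1261·44 = 45.3447
  x_4 = 0.0709·23 + 0.1551·35 + 0.0837·47 + 0.1208·22 + 1.1760·100 + 0.1333·14 + 0.1487·44 = 139.6545
  x_5 = 0.0590·23 + 0.1219·35 + 0.0827·47 + 0.0943·22 + 0.1550·100 + 1.1430·14 + 0.0767·44 = 46.4636
  x_6 = 0.1203·23 + 0.1669·35 + 0.1536·47 + 0.0824·22 + 0.1630·100 + 0.1641·14 + 1.1179·44 = 85.4193

66.7406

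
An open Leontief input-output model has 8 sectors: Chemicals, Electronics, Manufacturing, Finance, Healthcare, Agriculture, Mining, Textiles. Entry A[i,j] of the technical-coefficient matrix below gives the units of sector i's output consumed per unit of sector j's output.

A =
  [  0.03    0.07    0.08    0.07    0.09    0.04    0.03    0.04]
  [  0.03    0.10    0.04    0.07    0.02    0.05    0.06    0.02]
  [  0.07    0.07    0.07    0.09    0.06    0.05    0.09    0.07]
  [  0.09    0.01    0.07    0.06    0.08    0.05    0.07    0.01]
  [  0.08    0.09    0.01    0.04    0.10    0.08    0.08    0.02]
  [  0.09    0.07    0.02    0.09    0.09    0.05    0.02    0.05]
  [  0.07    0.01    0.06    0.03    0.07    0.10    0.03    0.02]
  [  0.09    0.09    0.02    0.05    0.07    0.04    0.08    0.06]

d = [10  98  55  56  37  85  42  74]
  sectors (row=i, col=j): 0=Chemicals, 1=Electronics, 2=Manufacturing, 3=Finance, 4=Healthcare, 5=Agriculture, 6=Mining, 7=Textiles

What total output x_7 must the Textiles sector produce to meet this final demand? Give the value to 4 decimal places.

124.5563

Form M = I − A:
  [  0.97   -0.07   -0.08   -0.07   -0.09   -0.04   -0.03   -0.04]
  [ -0.03    0.90   -0.04   -0.07   -0.02   -0.05   -0.06   -0.02]
  [ -0.07   -0.07    0.93   -0.09   -0.06   -0.05   -0.09   -0.07]
  [ -0.09   -0.01   -0.07    0.94   -0.08   -0.05   -0.07   -0.01]
  [ -0.08   -0.09   -0.01   -0.04    0.90   -0.08   -0.08   -0.02]
  [ -0.09   -0.07   -0.02   -0.09   -0.09    0.95   -0.02   -0.05]
  [ -0.07   -0.01   -0.06   -0.03   -0.07   -0.10    0.97   -0.02]
  [ -0.09   -0.09   -0.02   -0.05   -0.07   -0.04   -0.08    0.94]
Leontief inverse L = M⁻¹:
  [  1.0877    0.1250    0.1184    0.1229    0.1510    0.0892    0.0812    0.0688]
  [  0.0767    1.1435    0.0745    0.1151    0.0685    0.0914    0.0994    0.0428]
  [  0.1418    0.1346    1.1208    0.1549    0.1368    0.1120    0.1502    0.1061]
  [  0.1460    0.0596    0.1107    1.1111    0.1440    0.0995    0.1158    0.0384]
  [  0.1398    0.1494    0.0504    0.0957    1.1676    0.1353    0.1282    0.0487]
  [  0.1492    0.1278    0.0608    0.1449    0.1563    1.1004    0.0707    0.0785]
  [  0.1211    0.0580    0.0933    0.0780    0.1277    0.1425    1.0699    0.0472]
  [  0.1493    0.1490    0.0625    0.1051    0.1360    0.0940    0.1303    1.0898]
Total output x = L · d:
  x_0 = 1.0877·10 + 0.1250·98 + 0.1184·55 + 0.1229·56 + 0.1510·37 + 0.0892·85 + 0.0812·42 + 0.0688·74 = 58.1890
  x_1 = 0.0767·10 + 1.1435·98 + 0.0745·55 + 0.1151·56 + 0.0685·37 + 0.0914·85 + 0.0994·42 + 0.0428·74 = 141.0172
  x_2 = 0.1418·10 + 0.1346·98 + 1.1208·55 + 0.1549·56 + 0.1368·37 + 0.1120·85 + 0.1502·42 + 0.1061·74 = 113.6583
  x_3 = 0.1460·10 + 0.0596·98 + 0.1107·55 + 1.1111·56 + 0.1440·37 + 0.0995·85 + 0.1158·42 + 0.0384·74 = 97.0986
  x_4 = 0.1398·10 + 0.1494·98 + 0.0504·55 + 0.0957·56 + 1.1676·37 + 0.1353·85 + 0.1282·42 + 0.0487·74 = 87.8632
  x_5 = 0.1492·10 + 0.1278·98 + 0.0608·55 + 0.1449·56 + 0.1563·37 + 1.1004·85 + 0.0707·42 + 0.0785·74 = 133.5674
  x_6 = 0.1211·10 + 0.0580·98 + 0.0933·55 + 0.0780·56 + 0.1277·37 + 0.1425·85 + 1.0699·42 + 0.0472·74 = 81.6641
  x_7 = 0.1493·10 + 0.1490·98 + 0.0625·55 + 0.1051·56 + 0.1360·37 + 0.0940·85 + 0.1303·42 + 1.0898·74 = 124.5563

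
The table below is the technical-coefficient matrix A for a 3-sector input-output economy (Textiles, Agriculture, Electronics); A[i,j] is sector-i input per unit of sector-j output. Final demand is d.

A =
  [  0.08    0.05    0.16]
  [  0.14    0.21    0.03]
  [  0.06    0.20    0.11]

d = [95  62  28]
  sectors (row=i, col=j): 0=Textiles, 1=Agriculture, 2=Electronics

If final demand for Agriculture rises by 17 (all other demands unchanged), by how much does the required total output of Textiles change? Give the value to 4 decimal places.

2.0877

Form M = I − A:
  [  0.92   -0.05   -0.16]
  [ -0.14    0.79   -0.03]
  [ -0.06   -0.20    0.89]
Leontief inverse L = M⁻¹:
  [  1.1190    0.1228    0.2053]
  [  0.2029    1.2990    0.0803]
  [  0.1210    0.3002    1.1555]
Total output x = L · d:
  x_0 = 1.1190·95 + 0.1228·62 + 0.2053·28 = 119.6708
  x_1 = 0.2029·95 + 1.2990·62 + 0.0803·28 = 102.0605
  x_2 = 0.1210·95 + 0.3002·62 + 1.1555·28 = 62.4633
Δx_0 = L[0,1] · Δd_1 = 0.1228 · 17 = 2.0877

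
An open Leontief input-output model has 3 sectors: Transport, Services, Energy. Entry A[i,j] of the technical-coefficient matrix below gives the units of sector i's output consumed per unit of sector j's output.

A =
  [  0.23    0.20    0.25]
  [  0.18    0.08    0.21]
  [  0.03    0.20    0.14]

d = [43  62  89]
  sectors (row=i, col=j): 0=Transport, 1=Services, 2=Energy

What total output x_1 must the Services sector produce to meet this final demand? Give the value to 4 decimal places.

Form M = I − A:
  [  0.77   -0.20   -0.25]
  [ -0.18    0.92   -0.21]
  [ -0.03   -0.20    0.86]
Leontief inverse L = M⁻¹:
  [  1.4169    0.4198    0.5144]
  [  0.3047    1.2382    0.3909]
  [  0.1203    0.3026    1.2716]
Total output x = L · d:
  x_0 = 1.4169·43 + 0.4198·62 + 0.5144·89 = 132.7390
  x_1 = 0.3047·43 + 1.2382·62 + 0.3909·89 = 124.6586
  x_2 = 0.1203·43 + 0.3026·62 + 1.2716·89 = 137.1092

124.6586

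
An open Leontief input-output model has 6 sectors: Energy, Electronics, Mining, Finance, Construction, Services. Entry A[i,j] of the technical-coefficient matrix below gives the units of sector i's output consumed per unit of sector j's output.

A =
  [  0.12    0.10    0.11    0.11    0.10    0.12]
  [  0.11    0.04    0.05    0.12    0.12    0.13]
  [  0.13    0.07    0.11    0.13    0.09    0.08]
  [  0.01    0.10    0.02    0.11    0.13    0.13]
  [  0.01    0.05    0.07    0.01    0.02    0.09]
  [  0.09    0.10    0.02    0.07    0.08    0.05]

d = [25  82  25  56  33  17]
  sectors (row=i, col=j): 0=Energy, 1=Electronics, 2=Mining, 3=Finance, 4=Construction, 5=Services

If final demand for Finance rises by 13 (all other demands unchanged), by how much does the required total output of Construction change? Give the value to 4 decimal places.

0.7207

Form M = I − A:
  [  0.88   -0.10   -0.11   -0.11   -0.10   -0.12]
  [ -0.11    0.96   -0.05   -0.12   -0.12   -0.13]
  [ -0.13   -0.07    0.89   -0.13   -0.09   -0.08]
  [ -0.01   -0.10   -0.02    0.89   -0.13   -0.13]
  [ -0.01   -0.05   -0.07   -0.01    0.98   -0.09]
  [ -0.09   -0.10   -0.02   -0.07   -0.08    0.95]
Leontief inverse L = M⁻¹:
  [  1.2203    0.2020    0.1900    0.2279    0.2173    0.2496]
  [  0.1868    1.1274    0.1134    0.2127    0.2151    0.2369]
  [  0.2217    0.1663    1.1861    0.2413    0.2005    0.2026]
  [  0.0691    0.1691    0.0660    1.1842    0.2088    0.2193]
  [  0.0522    0.0880    0.0994    0.0554    1.0640    0.1354]
  [  0.1494    0.1612    0.0681    0.1410    0.1524    1.1330]
Total output x = L · d:
  x_0 = 1.2203·25 + 0.2020·82 + 0.1900·25 + 0.2279·56 + 0.2173·33 + 0.2496·17 = 75.9958
  x_1 = 0.1868·25 + 1.1274·82 + 0.1134·25 + 0.2127·56 + 0.2151·33 + 0.2369·17 = 122.9930
  x_2 = 0.2217·25 + 0.1663·82 + 1.1861·25 + 0.2413·56 + 0.2005·33 + 0.2026·17 = 72.4005
  x_3 = 0.0691·25 + 0.1691·82 + 0.0660·25 + 1.1842·56 + 0.2088·33 + 0.2193·17 = 94.1744
  x_4 = 0.0522·25 + 0.0880·82 + 0.0994·25 + 0.0554·56 + 1.0640·33 + 0.1354·17 = 51.5258
  x_5 = 0.1494·25 + 0.1612·82 + 0.0681·25 + 0.1410·56 + 0.1524·33 + 1.1330·17 = 50.8434
Δx_4 = L[4,3] · Δd_3 = 0.0554 · 13 = 0.7207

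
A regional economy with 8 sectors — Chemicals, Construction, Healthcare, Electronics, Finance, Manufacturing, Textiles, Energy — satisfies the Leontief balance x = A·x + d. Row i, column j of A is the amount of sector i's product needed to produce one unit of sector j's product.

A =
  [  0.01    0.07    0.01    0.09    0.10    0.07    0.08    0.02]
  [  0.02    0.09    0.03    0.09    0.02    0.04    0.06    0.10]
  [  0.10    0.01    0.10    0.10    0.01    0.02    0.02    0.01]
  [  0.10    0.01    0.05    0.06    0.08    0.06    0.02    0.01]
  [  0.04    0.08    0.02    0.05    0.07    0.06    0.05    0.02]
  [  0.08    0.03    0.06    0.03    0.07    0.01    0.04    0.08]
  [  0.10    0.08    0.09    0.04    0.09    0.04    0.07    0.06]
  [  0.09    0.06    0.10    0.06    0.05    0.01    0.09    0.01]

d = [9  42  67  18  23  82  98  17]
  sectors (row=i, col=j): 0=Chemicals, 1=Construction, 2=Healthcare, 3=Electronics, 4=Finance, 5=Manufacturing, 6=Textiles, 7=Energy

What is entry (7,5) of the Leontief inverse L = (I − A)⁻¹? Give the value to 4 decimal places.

L[7,5] = 0.0466

Form M = I − A:
  [  0.99   -0.07   -0.01   -0.09   -0.10   -0.07   -0.08   -0.02]
  [ -0.02    0.91   -0.03   -0.09   -0.02   -0.04   -0.06   -0.10]
  [ -0.10   -0.01    0.90   -0.10   -0.01   -0.02   -0.02   -0.01]
  [ -0.10   -0.01   -0.05    0.94   -0.08   -0.06   -0.02   -0.01]
  [ -0.04   -0.08   -0.02   -0.05    0.93   -0.06   -0.05   -0.02]
  [ -0.08   -0.03   -0.06   -0.03   -0.07    0.99   -0.04   -0.08]
  [ -0.10   -0.08   -0.09   -0.04   -0.09   -0.04    0.93   -0.06]
  [ -0.09   -0.06   -0.10   -0.06   -0.05   -0.01   -0.09    0.99]
Leontief inverse L = M⁻¹:
  [  1.0632    0.1148    0.0517    0.1382    0.1516    0.1038    0.1208    0.0538]
  [  0.0761    1.1333    0.0778    0.1428    0.0682    0.0711    0.1039    0.1317]
  [  0.1437    0.0374    1.1345    0.1462    0.0510    0.0488    0.0498    0.0276]
  [  0.1416    0.0449    0.0823    1.1044    0.1259    0.0906    0.0544    0.0325]
  [  0.0830    0.1198    0.0551    0.0942    1.1132    0.0890    0.0866    0.0502]
  [  0.1254    0.0697    0.0993    0.0785    0.1143    1.0397    0.0799    0.1025]
  [  0.1636    0.1367    0.1446    0.1089    0.1517    0.0822    1.1248    0.0976]
  [  0.1447    0.1048    0.1459    0.1184    0.1019    0.0466    0.1330    1.0402]
Total output x = L · d:
  x_0 = 1.0632·9 + 0.1148·42 + 0.0517·67 + 0.1382·18 + 0.1516·23 + 0.1038·82 + 0.1208·98 + 0.0538·17 = 45.0922
  x_1 = 0.0761·9 + 1.1333·42 + 0.0778·67 + 0.1428·18 + 0.0682·23 + 0.0711·82 + 0.1039·98 + 0.1317·17 = 75.8820
  x_2 = 0.1437·9 + 0.0374·42 + 1.1345·67 + 0.1462·18 + 0.0510·23 + 0.0488·82 + 0.0498·98 + 0.0276·17 = 92.0392
  x_3 = 0.1416·9 + 0.0449·42 + 0.0823·67 + 1.1044·18 + 0.1259·23 + 0.0906·82 + 0.0544·98 + 0.0325·17 = 44.7682
  x_4 = 0.0830·9 + 0.1198·42 + 0.0551·67 + 0.0942·18 + 1.1132·23 + 0.0890·82 + 0.0866·98 + 0.0502·17 = 53.4060
  x_5 = 0.1254·9 + 0.0697·42 + 0.0993·67 + 0.0785·18 + 0.1143·23 + 1.0397·82 + 0.0799·98 + 0.1025·17 = 109.5829
  x_6 = 0.1636·9 + 0.1367·42 + 0.1446·67 + 0.1089·18 + 0.1517·23 + 0.0822·82 + 1.1248·98 + 0.0976·17 = 140.9827
  x_7 = 0.1447·9 + 0.1048·42 + 0.1459·67 + 0.1184·18 + 0.1019·23 + 0.0466·82 + 0.1330·98 + 1.0402·17 = 54.5008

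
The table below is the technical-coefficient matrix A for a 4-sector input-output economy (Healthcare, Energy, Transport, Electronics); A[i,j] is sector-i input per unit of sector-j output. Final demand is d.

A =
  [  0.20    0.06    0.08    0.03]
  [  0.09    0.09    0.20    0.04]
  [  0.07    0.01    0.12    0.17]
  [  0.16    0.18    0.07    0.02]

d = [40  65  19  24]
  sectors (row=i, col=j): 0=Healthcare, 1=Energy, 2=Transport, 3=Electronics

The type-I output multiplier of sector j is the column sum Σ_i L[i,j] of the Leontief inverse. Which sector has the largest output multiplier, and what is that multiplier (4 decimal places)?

Form M = I − A:
  [  0.80   -0.06   -0.08   -0.03]
  [ -0.09    0.91   -0.20   -0.04]
  [ -0.07   -0.01    0.88   -0.17]
  [ -0.16   -0.18   -0.07    0.98]
Leontief inverse L = M⁻¹:
  [  1.2877    0.1001    0.1453    0.0687]
  [  0.1721    1.1332    0.2812    0.1003]
  [  0.1532    0.0651    1.1820    0.2124]
  [  0.2528    0.2291    0.1598    1.0652]
Total output x = L · d:
  x_0 = 1.2877·40 + 0.1001·65 + 0.1453·19 + 0.0687·24 = 62.4237
  x_1 = 0.1721·40 + 1.1332·65 + 0.2812·19 + 0.1003·24 = 88.2918
  x_2 = 0.1532·40 + 0.0651·65 + 1.1820·19 + 0.2124·24 = 37.9156
  x_3 = 0.2528·40 + 0.2291·65 + 0.1598·19 + 1.0652·24 = 53.6065
Output multipliers (column sums of L):
  Healthcare: 1.8659
  Energy: 1.5275
  Transport: 1.7682
  Electronics: 1.4466

Healthcare (1.8659)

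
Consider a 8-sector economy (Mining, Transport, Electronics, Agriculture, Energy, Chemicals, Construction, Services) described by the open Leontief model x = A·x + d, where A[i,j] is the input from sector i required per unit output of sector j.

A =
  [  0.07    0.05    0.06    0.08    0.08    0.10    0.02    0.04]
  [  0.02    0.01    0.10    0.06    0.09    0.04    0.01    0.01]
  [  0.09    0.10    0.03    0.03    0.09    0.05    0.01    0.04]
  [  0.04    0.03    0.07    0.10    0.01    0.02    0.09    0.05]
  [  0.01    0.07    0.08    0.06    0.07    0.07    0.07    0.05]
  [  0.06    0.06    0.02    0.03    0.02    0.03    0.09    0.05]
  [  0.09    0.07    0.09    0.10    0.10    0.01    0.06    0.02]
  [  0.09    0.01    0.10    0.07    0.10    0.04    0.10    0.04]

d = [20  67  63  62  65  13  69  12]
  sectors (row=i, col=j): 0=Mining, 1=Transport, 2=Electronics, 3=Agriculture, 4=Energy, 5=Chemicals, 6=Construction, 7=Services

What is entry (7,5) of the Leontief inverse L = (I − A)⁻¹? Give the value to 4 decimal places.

Form M = I − A:
  [  0.93   -0.05   -0.06   -0.08   -0.08   -0.10   -0.02   -0.04]
  [ -0.02    0.99   -0.10   -0.06   -0.09   -0.04   -0.01   -0.01]
  [ -0.09   -0.10    0.97   -0.03   -0.09   -0.05   -0.01   -0.04]
  [ -0.04   -0.03   -0.07    0.90   -0.01   -0.02   -0.09   -0.05]
  [ -0.01   -0.07   -0.08   -0.06    0.93   -0.07   -0.07   -0.05]
  [ -0.06   -0.06   -0.02   -0.03   -0.02    0.97   -0.09   -0.05]
  [ -0.09   -0.07   -0.09   -0.10   -0.10   -0.01    0.94   -0.02]
  [ -0.09   -0.01   -0.10   -0.07   -0.10   -0.04   -0.10    0.96]
Leontief inverse L = M⁻¹:
  [  1.1195    0.0967    0.1178    0.1376    0.1374    0.1421    0.0712    0.0758]
  [  0.0535    1.0465    0.1380    0.0976    0.1302    0.0691    0.0432    0.0352]
  [  0.1305    0.1387    1.0848    0.0807    0.1454    0.0906    0.0504    0.0696]
  [  0.0873    0.0694    0.1224    1.1542    0.0622    0.0510    0.1322    0.0782]
  [  0.0594    0.1161    0.1389    0.1161    1.1302    0.1066    0.1182    0.0824]
  [  0.1003    0.0930    0.0681    0.0770    0.0692    1.0595    0.1256    0.0734]
  [  0.1435    0.1226    0.1575    0.1671    0.1680    0.0574    1.1100    0.0574]
  [  0.1508    0.0682    0.1681    0.1392    0.1720    0.0884    0.1552    1.0797]
Total output x = L · d:
  x_0 = 1.1195·20 + 0.0967·67 + 0.1178·63 + 0.1376·62 + 0.1374·65 + 0.1421·13 + 0.0712·69 + 0.0758·12 = 61.4245
  x_1 = 0.0535·20 + 1.0465·67 + 0.1380·63 + 0.0976·62 + 0.1302·65 + 0.0691·13 + 0.0432·69 + 0.0352·12 = 98.6986
  x_2 = 0.1305·20 + 0.1387·67 + 1.0848·63 + 0.0807·62 + 0.1454·65 + 0.0906·13 + 0.0504·69 + 0.0696·12 = 100.1902
  x_3 = 0.0873·20 + 0.0694·67 + 0.1224·63 + 1.1542·62 + 0.0622·65 + 0.0510·13 + 0.1322·69 + 0.0782·12 = 100.4349
  x_4 = 0.0594·20 + 0.1161·67 + 0.1389·63 + 0.1161·62 + 1.1302·65 + 0.1066·13 + 0.1182·69 + 0.0824·12 = 108.9091
  x_5 = 0.1003·20 + 0.0930·67 + 0.0681·63 + 0.0770·62 + 0.0692·65 + 1.0595·13 + 0.1256·69 + 0.0734·12 = 45.1247
  x_6 = 0.1435·20 + 0.1226·67 + 0.1575·63 + 0.1671·62 + 0.1680·65 + 0.0574·13 + 1.1100·69 + 0.0574·12 = 120.3148
  x_7 = 0.1508·20 + 0.0682·67 + 0.1681·63 + 0.1392·62 + 0.1720·65 + 0.0884·13 + 0.1552·69 + 1.0797·12 = 62.8042

L[7,5] = 0.0884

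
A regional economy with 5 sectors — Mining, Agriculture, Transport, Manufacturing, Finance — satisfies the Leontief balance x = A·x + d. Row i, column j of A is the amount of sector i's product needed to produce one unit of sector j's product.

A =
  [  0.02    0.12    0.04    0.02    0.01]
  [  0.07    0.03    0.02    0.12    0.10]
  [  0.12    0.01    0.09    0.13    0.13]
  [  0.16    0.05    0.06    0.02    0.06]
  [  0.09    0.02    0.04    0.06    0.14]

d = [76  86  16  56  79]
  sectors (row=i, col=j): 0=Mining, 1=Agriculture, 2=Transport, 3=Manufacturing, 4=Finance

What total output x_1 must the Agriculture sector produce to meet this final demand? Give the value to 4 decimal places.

Form M = I − A:
  [  0.98   -0.12   -0.04   -0.02   -0.01]
  [ -0.07    0.97   -0.02   -0.12   -0.10]
  [ -0.12   -0.01    0.91   -0.13   -0.13]
  [ -0.16   -0.05   -0.06    0.98   -0.06]
  [ -0.09   -0.02   -0.04   -0.06    0.86]
Leontief inverse L = M⁻¹:
  [  1.0478    0.1334    0.0538    0.0473    0.0391]
  [  0.1177    1.0564    0.0442    0.1463    0.1411]
  [  0.1868    0.0475    1.1278    0.1709    0.1901]
  [  0.1968    0.0814    0.0841    1.0515    0.0978]
  [  0.1348    0.0464    0.0650    0.0897    1.1858]
Total output x = L · d:
  x_0 = 1.0478·76 + 0.1334·86 + 0.0538·16 + 0.0473·56 + 0.0391·79 = 97.7098
  x_1 = 0.1177·76 + 1.0564·86 + 0.0442·16 + 0.1463·56 + 0.1411·79 = 119.8412
  x_2 = 0.1868·76 + 0.0475·86 + 1.1278·16 + 0.1709·56 + 0.1901·79 = 60.9123
  x_3 = 0.1968·76 + 0.0814·86 + 0.0841·16 + 1.0515·56 + 0.0978·79 = 89.9175
  x_4 = 0.1348·76 + 0.0464·86 + 0.0650·16 + 0.0897·56 + 1.1858·79 = 113.9794

119.8412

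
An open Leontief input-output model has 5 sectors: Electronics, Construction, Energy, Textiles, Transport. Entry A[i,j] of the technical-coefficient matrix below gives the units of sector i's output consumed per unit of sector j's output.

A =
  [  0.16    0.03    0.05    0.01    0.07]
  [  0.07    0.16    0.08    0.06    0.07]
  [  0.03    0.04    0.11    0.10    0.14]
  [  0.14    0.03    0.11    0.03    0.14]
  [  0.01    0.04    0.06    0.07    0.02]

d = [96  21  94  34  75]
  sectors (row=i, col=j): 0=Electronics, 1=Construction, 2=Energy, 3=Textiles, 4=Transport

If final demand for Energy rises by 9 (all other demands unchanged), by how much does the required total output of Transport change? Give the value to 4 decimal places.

Form M = I − A:
  [  0.84   -0.03   -0.05   -0.01   -0.07]
  [ -0.07    0.84   -0.08   -0.06   -0.07]
  [ -0.03   -0.04    0.89   -0.10   -0.14]
  [ -0.14   -0.03   -0.11    0.97   -0.14]
  [ -0.01   -0.04   -0.06   -0.07    0.98]
Leontief inverse L = M⁻¹:
  [  1.2045    0.0532    0.0836    0.0320    0.1063]
  [  0.1240    1.2111    0.1368    0.0996    0.1291]
  [  0.0732    0.0724    1.1647    0.1395    0.1967]
  [  0.1911    0.0618    0.1613    1.0673    0.1936]
  [  0.0355    0.0588    0.0893    0.0892    1.0526]
Total output x = L · d:
  x_0 = 1.2045·96 + 0.0532·21 + 0.0836·94 + 0.0320·34 + 0.1063·75 = 133.6687
  x_1 = 0.1240·96 + 1.2111·21 + 0.1368·94 + 0.0996·34 + 0.1291·75 = 63.2701
  x_2 = 0.0732·96 + 0.0724·21 + 1.1647·94 + 0.1395·34 + 0.1967·75 = 137.5322
  x_3 = 0.1911·96 + 0.0618·21 + 0.1613·94 + 1.0673·34 + 0.1936·75 = 85.6103
  x_4 = 0.0355·96 + 0.0588·21 + 0.0893·94 + 0.0892·34 + 1.0526·75 = 95.0124
Δx_4 = L[4,2] · Δd_2 = 0.0893 · 9 = 0.8034

0.8034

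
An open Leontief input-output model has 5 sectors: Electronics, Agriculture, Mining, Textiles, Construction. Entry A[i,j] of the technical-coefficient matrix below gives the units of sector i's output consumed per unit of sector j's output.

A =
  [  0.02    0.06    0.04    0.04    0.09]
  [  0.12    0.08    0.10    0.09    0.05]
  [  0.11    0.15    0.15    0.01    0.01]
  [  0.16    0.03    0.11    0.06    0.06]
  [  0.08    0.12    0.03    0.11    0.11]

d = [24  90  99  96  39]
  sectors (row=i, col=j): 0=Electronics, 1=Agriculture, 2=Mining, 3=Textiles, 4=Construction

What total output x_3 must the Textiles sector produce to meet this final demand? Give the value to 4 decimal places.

Form M = I − A:
  [  0.98   -0.06   -0.04   -0.04   -0.09]
  [ -0.12    0.92   -0.10   -0.09   -0.05]
  [ -0.11   -0.15    0.85   -0.01   -0.01]
  [ -0.16   -0.03   -0.11    0.94   -0.06]
  [ -0.08   -0.12   -0.03   -0.11    0.89]
Leontief inverse L = M⁻¹:
  [  1.0619    0.0992    0.0748    0.0693    0.1185]
  [  0.1871    1.1422    0.1633    0.1300    0.0937]
  [  0.1748    0.2176    1.2180    0.0467    0.0467]
  [  0.2170    0.0904    0.1662    1.0955    0.1027]
  [  0.1534    0.1814    0.0903    0.1607    1.1612]
Total output x = L · d:
  x_0 = 1.0619·24 + 0.0992·90 + 0.0748·99 + 0.0693·96 + 0.1185·39 = 53.0936
  x_1 = 0.1871·24 + 1.1422·90 + 0.1633·99 + 0.1300·96 + 0.0937·39 = 139.5968
  x_2 = 0.1748·24 + 0.2176·90 + 1.2180·99 + 0.0467·96 + 0.0467·39 = 150.6662
  x_3 = 0.2170·24 + 0.0904·90 + 0.1662·99 + 1.0955·96 + 0.1027·39 = 138.9749
  x_4 = 0.1534·24 + 0.1814·90 + 0.0903·99 + 0.1607·96 + 1.1612·39 = 89.6700

138.9749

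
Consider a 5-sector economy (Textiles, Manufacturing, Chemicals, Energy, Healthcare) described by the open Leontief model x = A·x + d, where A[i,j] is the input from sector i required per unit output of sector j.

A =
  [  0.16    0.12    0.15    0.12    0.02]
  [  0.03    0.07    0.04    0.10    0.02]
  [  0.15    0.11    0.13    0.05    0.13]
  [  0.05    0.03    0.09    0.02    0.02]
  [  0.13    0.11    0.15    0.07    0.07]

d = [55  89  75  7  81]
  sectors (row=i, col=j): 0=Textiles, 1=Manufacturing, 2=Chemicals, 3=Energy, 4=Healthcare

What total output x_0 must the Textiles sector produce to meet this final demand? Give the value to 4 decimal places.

Form M = I − A:
  [  0.84   -0.12   -0.15   -0.12   -0.02]
  [ -0.03    0.93   -0.04   -0.10   -0.02]
  [ -0.15   -0.11    0.87   -0.05   -0.13]
  [ -0.05   -0.03   -0.09    0.98   -0.02]
  [ -0.13   -0.11   -0.15   -0.07    0.93]
Leontief inverse L = M⁻¹:
  [  1.2673    0.2092    0.2608    0.1950    0.0724]
  [  0.0678    1.1026    0.0824    0.1278    0.0394]
  [  0.2678    0.2090    1.2512    0.1314    0.1880]
  [  0.0961    0.0677    0.1360    1.0492    0.0451]
  [  0.2356    0.1985    0.2582    0.1425    1.1238]
Total output x = L · d:
  x_0 = 1.2673·55 + 0.2092·89 + 0.2608·75 + 0.1950·7 + 0.0724·81 = 115.1123
  x_1 = 0.0678·55 + 1.1026·89 + 0.0824·75 + 0.1278·7 + 0.0394·81 = 112.1261
  x_2 = 0.2678·55 + 0.2090·89 + 1.2512·75 + 0.1314·7 + 0.1880·81 = 143.3193
  x_3 = 0.0961·55 + 0.0677·89 + 0.1360·75 + 1.0492·7 + 0.0451·81 = 32.5086
  x_4 = 0.2356·55 + 0.1985·89 + 0.2582·75 + 0.1425·7 + 1.1238·81 = 142.0129

115.1123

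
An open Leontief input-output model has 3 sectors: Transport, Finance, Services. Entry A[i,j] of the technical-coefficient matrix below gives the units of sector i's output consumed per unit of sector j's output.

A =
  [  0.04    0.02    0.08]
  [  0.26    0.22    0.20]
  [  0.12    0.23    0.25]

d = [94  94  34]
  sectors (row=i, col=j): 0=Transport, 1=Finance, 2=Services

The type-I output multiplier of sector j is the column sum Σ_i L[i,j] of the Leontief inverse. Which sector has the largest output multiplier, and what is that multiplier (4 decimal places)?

Services (2.0424)

Form M = I − A:
  [  0.96   -0.02   -0.08]
  [ -0.26    0.78   -0.20]
  [ -0.12   -0.23    0.75]
Leontief inverse L = M⁻¹:
  [  1.0763    0.0667    0.1326]
  [  0.4373    1.4186    0.4249]
  [  0.3063    0.4457    1.4849]
Total output x = L · d:
  x_0 = 1.0763·94 + 0.0667·94 + 0.1326·34 = 111.9500
  x_1 = 0.4373·94 + 1.4186·94 + 0.4249·34 = 188.8999
  x_2 = 0.3063·94 + 0.4457·94 + 1.4849·34 = 121.1746
Output multipliers (column sums of L):
  Transport: 1.8199
  Finance: 1.9310
  Services: 2.0424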